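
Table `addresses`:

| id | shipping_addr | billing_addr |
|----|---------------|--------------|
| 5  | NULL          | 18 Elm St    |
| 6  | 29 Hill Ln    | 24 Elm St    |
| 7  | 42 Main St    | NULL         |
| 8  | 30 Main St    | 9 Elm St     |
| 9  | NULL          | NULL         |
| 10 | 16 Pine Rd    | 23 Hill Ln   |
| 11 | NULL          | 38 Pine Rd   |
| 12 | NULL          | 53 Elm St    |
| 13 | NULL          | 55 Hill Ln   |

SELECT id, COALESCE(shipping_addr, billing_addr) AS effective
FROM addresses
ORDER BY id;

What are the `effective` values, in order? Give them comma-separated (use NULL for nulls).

18 Elm St, 29 Hill Ln, 42 Main St, 30 Main St, NULL, 16 Pine Rd, 38 Pine Rd, 53 Elm St, 55 Hill Ln

id=5: shipping_addr=NULL, billing_addr=18 Elm St → 18 Elm St
id=6: shipping_addr=29 Hill Ln → 29 Hill Ln
id=7: shipping_addr=42 Main St → 42 Main St
id=8: shipping_addr=30 Main St → 30 Main St
id=9: shipping_addr=NULL, billing_addr=NULL (all NULL) → NULL
id=10: shipping_addr=16 Pine Rd → 16 Pine Rd
id=11: shipping_addr=NULL, billing_addr=38 Pine Rd → 38 Pine Rd
id=12: shipping_addr=NULL, billing_addr=53 Elm St → 53 Elm St
id=13: shipping_addr=NULL, billing_addr=55 Hill Ln → 55 Hill Ln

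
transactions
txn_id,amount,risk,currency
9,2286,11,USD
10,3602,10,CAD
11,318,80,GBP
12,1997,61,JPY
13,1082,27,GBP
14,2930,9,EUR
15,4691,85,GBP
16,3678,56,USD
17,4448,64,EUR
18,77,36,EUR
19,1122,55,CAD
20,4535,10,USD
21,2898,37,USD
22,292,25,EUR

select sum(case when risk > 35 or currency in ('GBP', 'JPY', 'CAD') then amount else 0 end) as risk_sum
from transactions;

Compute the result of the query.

23913

txn_id=9: ✗
txn_id=10: ✓ → 3602
txn_id=11: ✓ → 318
txn_id=12: ✓ → 1997
txn_id=13: ✓ → 1082
txn_id=14: ✗
txn_id=15: ✓ → 4691
txn_id=16: ✓ → 3678
txn_id=17: ✓ → 4448
txn_id=18: ✓ → 77
txn_id=19: ✓ → 1122
txn_id=20: ✗
txn_id=21: ✓ → 2898
txn_id=22: ✗
risk_sum = 3602 + 318 + 1997 + 1082 + 4691 + 3678 + 4448 + 77 + 1122 + 2898 = 23913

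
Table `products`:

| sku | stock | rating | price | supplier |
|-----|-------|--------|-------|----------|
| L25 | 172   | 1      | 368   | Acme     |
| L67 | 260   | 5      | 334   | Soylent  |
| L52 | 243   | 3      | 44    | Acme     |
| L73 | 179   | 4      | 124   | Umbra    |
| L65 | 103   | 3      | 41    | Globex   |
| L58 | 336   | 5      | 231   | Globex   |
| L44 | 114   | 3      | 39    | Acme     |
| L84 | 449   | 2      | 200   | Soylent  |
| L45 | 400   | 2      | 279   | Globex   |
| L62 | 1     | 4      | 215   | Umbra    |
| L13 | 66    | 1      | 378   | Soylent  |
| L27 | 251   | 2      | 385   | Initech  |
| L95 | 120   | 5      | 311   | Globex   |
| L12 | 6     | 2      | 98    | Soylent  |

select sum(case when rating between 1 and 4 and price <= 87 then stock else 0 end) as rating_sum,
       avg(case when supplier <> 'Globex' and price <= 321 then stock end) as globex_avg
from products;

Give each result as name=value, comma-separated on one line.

[rating_sum: rating between 1 and 4 and price <= 87]
sku=L25: ✗
sku=L67: ✗
sku=L52: ✓ → 243
sku=L73: ✗
sku=L65: ✓ → 103
sku=L58: ✗
sku=L44: ✓ → 114
sku=L84: ✗
sku=L45: ✗
sku=L62: ✗
sku=L13: ✗
sku=L27: ✗
sku=L95: ✗
sku=L12: ✗
rating_sum = 243 + 103 + 114 = 460
—
[globex_avg: supplier <> 'Globex' and price <= 321]
sku=L25: ✗
sku=L67: ✗
sku=L52: ✓ → 243
sku=L73: ✓ → 179
sku=L65: ✗
sku=L58: ✗
sku=L44: ✓ → 114
sku=L84: ✓ → 449
sku=L45: ✗
sku=L62: ✓ → 1
sku=L13: ✗
sku=L27: ✗
sku=L95: ✗
sku=L12: ✓ → 6
globex_avg = (243 + 179 + 114 + 449 + 1 + 6) / 6 = 165.3333333333

rating_sum=460, globex_avg=165.3333333333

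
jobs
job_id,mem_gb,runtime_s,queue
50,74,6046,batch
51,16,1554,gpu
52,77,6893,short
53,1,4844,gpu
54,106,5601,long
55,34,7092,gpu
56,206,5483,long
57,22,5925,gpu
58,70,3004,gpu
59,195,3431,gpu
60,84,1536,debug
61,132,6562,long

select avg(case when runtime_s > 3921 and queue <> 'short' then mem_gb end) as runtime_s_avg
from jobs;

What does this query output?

82.1428571429

job_id=50: ✓ → 74
job_id=51: ✗
job_id=52: ✗
job_id=53: ✓ → 1
job_id=54: ✓ → 106
job_id=55: ✓ → 34
job_id=56: ✓ → 206
job_id=57: ✓ → 22
job_id=58: ✗
job_id=59: ✗
job_id=60: ✗
job_id=61: ✓ → 132
runtime_s_avg = (74 + 1 + 106 + 34 + 206 + 22 + 132) / 7 = 82.1428571429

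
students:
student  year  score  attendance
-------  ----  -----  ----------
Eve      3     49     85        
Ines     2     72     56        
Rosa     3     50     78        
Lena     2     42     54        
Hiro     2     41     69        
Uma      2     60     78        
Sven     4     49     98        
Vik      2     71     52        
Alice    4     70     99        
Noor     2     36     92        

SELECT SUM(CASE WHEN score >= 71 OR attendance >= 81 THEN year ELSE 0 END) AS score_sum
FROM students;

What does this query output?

17

student=Eve: ✓ → 3
student=Ines: ✓ → 2
student=Rosa: ✗
student=Lena: ✗
student=Hiro: ✗
student=Uma: ✗
student=Sven: ✓ → 4
student=Vik: ✓ → 2
student=Alice: ✓ → 4
student=Noor: ✓ → 2
score_sum = 3 + 2 + 4 + 2 + 4 + 2 = 17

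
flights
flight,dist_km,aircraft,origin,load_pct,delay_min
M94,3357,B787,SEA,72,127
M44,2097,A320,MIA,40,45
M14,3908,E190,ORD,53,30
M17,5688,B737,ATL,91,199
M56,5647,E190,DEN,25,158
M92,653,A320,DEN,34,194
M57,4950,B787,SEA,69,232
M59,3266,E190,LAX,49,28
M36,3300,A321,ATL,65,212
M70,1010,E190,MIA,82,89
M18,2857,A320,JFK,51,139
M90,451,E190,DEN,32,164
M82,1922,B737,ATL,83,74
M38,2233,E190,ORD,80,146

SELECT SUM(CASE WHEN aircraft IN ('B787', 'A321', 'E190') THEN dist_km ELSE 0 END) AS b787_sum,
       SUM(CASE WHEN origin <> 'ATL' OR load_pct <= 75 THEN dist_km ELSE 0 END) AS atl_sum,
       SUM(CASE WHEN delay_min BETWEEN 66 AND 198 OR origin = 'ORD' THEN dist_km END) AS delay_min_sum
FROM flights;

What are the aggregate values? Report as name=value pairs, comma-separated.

[b787_sum: aircraft IN ('B787', 'A321', 'E190')]
flight=M94: ✓ → 3357
flight=M44: ✗
flight=M14: ✓ → 3908
flight=M17: ✗
flight=M56: ✓ → 5647
flight=M92: ✗
flight=M57: ✓ → 4950
flight=M59: ✓ → 3266
flight=M36: ✓ → 3300
flight=M70: ✓ → 1010
flight=M18: ✗
flight=M90: ✓ → 451
flight=M82: ✗
flight=M38: ✓ → 2233
b787_sum = 3357 + 3908 + 5647 + 4950 + 3266 + 3300 + 1010 + 451 + 2233 = 28122
—
[atl_sum: origin <> 'ATL' OR load_pct <= 75]
flight=M94: ✓ → 3357
flight=M44: ✓ → 2097
flight=M14: ✓ → 3908
flight=M17: ✗
flight=M56: ✓ → 5647
flight=M92: ✓ → 653
flight=M57: ✓ → 4950
flight=M59: ✓ → 3266
flight=M36: ✓ → 3300
flight=M70: ✓ → 1010
flight=M18: ✓ → 2857
flight=M90: ✓ → 451
flight=M82: ✗
flight=M38: ✓ → 2233
atl_sum = 3357 + 2097 + 3908 + 5647 + 653 + 4950 + 3266 + 3300 + 1010 + 2857 + 451 + 2233 = 33729
—
[delay_min_sum: delay_min BETWEEN 66 AND 198 OR origin = 'ORD']
flight=M94: ✓ → 3357
flight=M44: ✗
flight=M14: ✓ → 3908
flight=M17: ✗
flight=M56: ✓ → 5647
flight=M92: ✓ → 653
flight=M57: ✗
flight=M59: ✗
flight=M36: ✗
flight=M70: ✓ → 1010
flight=M18: ✓ → 2857
flight=M90: ✓ → 451
flight=M82: ✓ → 1922
flight=M38: ✓ → 2233
delay_min_sum = 3357 + 3908 + 5647 + 653 + 1010 + 2857 + 451 + 1922 + 2233 = 22038

b787_sum=28122, atl_sum=33729, delay_min_sum=22038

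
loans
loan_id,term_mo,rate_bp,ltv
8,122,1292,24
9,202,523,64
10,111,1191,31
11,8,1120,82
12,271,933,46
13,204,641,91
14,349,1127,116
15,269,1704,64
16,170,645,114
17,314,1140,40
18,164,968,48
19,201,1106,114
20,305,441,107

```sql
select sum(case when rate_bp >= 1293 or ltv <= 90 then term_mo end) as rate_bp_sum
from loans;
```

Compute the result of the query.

loan_id=8: ✓ → 122
loan_id=9: ✓ → 202
loan_id=10: ✓ → 111
loan_id=11: ✓ → 8
loan_id=12: ✓ → 271
loan_id=13: ✗
loan_id=14: ✗
loan_id=15: ✓ → 269
loan_id=16: ✗
loan_id=17: ✓ → 314
loan_id=18: ✓ → 164
loan_id=19: ✗
loan_id=20: ✗
rate_bp_sum = 122 + 202 + 111 + 8 + 271 + 269 + 314 + 164 = 1461

1461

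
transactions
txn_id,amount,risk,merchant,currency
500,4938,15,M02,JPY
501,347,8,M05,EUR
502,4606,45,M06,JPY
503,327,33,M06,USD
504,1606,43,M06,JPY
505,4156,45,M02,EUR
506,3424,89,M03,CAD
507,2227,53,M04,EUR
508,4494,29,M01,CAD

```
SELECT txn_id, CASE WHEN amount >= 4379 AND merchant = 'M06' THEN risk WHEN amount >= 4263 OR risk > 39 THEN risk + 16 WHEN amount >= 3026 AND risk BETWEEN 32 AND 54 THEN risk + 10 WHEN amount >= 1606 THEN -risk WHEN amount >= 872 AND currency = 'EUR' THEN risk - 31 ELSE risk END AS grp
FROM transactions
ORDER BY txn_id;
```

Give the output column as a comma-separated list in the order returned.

31, 8, 45, 33, 59, 61, 105, 69, 45

txn_id=500: amount >= 4263 OR risk > 39 → 31
txn_id=501: ELSE → 8
txn_id=502: amount >= 4379 AND merchant = 'M06' → 45
txn_id=503: ELSE → 33
txn_id=504: amount >= 4263 OR risk > 39 → 59
txn_id=505: amount >= 4263 OR risk > 39 → 61
txn_id=506: amount >= 4263 OR risk > 39 → 105
txn_id=507: amount >= 4263 OR risk > 39 → 69
txn_id=508: amount >= 4263 OR risk > 39 → 45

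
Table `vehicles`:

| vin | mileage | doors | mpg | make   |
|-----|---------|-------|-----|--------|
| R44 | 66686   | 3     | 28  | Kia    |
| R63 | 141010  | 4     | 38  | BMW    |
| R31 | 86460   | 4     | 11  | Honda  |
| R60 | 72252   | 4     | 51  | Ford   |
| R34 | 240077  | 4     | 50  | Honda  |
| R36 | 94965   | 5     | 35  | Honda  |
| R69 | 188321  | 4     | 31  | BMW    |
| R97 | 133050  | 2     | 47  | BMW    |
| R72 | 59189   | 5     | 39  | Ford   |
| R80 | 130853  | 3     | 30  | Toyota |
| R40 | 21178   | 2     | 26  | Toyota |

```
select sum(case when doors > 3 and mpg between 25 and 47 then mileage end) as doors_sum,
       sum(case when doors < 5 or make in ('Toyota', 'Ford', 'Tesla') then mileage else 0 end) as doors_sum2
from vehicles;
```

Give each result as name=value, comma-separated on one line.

doors_sum=483485, doors_sum2=1139076

[doors_sum: doors > 3 and mpg between 25 and 47]
vin=R44: ✗
vin=R63: ✓ → 141010
vin=R31: ✗
vin=R60: ✗
vin=R34: ✗
vin=R36: ✓ → 94965
vin=R69: ✓ → 188321
vin=R97: ✗
vin=R72: ✓ → 59189
vin=R80: ✗
vin=R40: ✗
doors_sum = 141010 + 94965 + 188321 + 59189 = 483485
—
[doors_sum2: doors < 5 or make in ('Toyota', 'Ford', 'Tesla')]
vin=R44: ✓ → 66686
vin=R63: ✓ → 141010
vin=R31: ✓ → 86460
vin=R60: ✓ → 72252
vin=R34: ✓ → 240077
vin=R36: ✗
vin=R69: ✓ → 188321
vin=R97: ✓ → 133050
vin=R72: ✓ → 59189
vin=R80: ✓ → 130853
vin=R40: ✓ → 21178
doors_sum2 = 66686 + 141010 + 86460 + 72252 + 240077 + 188321 + 133050 + 59189 + 130853 + 21178 = 1139076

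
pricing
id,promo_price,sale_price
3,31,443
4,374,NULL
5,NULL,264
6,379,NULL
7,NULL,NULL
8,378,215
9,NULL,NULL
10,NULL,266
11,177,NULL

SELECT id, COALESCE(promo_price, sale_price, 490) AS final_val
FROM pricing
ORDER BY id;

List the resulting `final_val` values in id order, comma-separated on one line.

31, 374, 264, 379, 490, 378, 490, 266, 177

id=3: promo_price=31 → 31
id=4: promo_price=374 → 374
id=5: promo_price=NULL, sale_price=264 → 264
id=6: promo_price=379 → 379
id=7: promo_price=NULL, sale_price=NULL, → literal 490 → 490
id=8: promo_price=378 → 378
id=9: promo_price=NULL, sale_price=NULL, → literal 490 → 490
id=10: promo_price=NULL, sale_price=266 → 266
id=11: promo_price=177 → 177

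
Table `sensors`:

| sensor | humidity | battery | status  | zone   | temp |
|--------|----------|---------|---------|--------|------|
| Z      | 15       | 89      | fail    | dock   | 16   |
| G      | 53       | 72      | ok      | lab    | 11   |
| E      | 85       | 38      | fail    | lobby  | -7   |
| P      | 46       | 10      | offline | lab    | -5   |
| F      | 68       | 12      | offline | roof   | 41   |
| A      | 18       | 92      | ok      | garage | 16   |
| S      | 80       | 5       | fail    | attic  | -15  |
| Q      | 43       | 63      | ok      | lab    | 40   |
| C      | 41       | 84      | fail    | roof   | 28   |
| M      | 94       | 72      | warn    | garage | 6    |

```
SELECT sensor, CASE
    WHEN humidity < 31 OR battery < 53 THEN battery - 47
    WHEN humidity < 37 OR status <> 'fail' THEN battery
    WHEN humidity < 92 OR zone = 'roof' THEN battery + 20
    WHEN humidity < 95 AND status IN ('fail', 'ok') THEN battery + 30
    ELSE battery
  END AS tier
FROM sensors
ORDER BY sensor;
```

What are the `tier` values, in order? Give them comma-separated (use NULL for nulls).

sensor=A: humidity < 31 OR battery < 53 → 45
sensor=C: humidity < 92 OR zone = 'roof' → 104
sensor=E: humidity < 31 OR battery < 53 → -9
sensor=F: humidity < 31 OR battery < 53 → -35
sensor=G: humidity < 37 OR status <> 'fail' → 72
sensor=M: humidity < 37 OR status <> 'fail' → 72
sensor=P: humidity < 31 OR battery < 53 → -37
sensor=Q: humidity < 37 OR status <> 'fail' → 63
sensor=S: humidity < 31 OR battery < 53 → -42
sensor=Z: humidity < 31 OR battery < 53 → 42

45, 104, -9, -35, 72, 72, -37, 63, -42, 42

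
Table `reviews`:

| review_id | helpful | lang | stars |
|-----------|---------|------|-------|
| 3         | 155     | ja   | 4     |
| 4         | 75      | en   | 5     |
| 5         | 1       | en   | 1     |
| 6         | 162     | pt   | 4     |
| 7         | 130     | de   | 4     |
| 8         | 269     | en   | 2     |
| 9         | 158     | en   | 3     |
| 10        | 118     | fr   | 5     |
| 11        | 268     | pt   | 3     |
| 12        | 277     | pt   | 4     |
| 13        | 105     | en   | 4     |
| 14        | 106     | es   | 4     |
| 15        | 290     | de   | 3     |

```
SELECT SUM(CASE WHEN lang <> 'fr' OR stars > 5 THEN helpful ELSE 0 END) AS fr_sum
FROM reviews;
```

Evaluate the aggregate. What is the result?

review_id=3: ✓ → 155
review_id=4: ✓ → 75
review_id=5: ✓ → 1
review_id=6: ✓ → 162
review_id=7: ✓ → 130
review_id=8: ✓ → 269
review_id=9: ✓ → 158
review_id=10: ✗
review_id=11: ✓ → 268
review_id=12: ✓ → 277
review_id=13: ✓ → 105
review_id=14: ✓ → 106
review_id=15: ✓ → 290
fr_sum = 155 + 75 + 1 + 162 + 130 + 269 + 158 + 268 + 277 + 105 + 106 + 290 = 1996

1996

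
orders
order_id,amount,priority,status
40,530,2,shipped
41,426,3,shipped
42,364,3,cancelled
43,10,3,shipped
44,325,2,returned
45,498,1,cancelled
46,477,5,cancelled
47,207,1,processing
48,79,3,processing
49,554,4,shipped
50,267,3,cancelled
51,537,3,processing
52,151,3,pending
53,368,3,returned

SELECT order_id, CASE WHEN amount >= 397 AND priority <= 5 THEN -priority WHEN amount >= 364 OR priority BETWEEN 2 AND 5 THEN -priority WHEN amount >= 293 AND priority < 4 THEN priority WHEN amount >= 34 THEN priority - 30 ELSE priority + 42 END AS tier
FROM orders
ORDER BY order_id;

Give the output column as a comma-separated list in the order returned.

-2, -3, -3, -3, -2, -1, -5, -29, -3, -4, -3, -3, -3, -3

order_id=40: amount >= 397 AND priority <= 5 → -2
order_id=41: amount >= 397 AND priority <= 5 → -3
order_id=42: amount >= 364 OR priority BETWEEN 2 AND 5 → -3
order_id=43: amount >= 364 OR priority BETWEEN 2 AND 5 → -3
order_id=44: amount >= 364 OR priority BETWEEN 2 AND 5 → -2
order_id=45: amount >= 397 AND priority <= 5 → -1
order_id=46: amount >= 397 AND priority <= 5 → -5
order_id=47: amount >= 34 → -29
order_id=48: amount >= 364 OR priority BETWEEN 2 AND 5 → -3
order_id=49: amount >= 397 AND priority <= 5 → -4
order_id=50: amount >= 364 OR priority BETWEEN 2 AND 5 → -3
order_id=51: amount >= 397 AND priority <= 5 → -3
order_id=52: amount >= 364 OR priority BETWEEN 2 AND 5 → -3
order_id=53: amount >= 364 OR priority BETWEEN 2 AND 5 → -3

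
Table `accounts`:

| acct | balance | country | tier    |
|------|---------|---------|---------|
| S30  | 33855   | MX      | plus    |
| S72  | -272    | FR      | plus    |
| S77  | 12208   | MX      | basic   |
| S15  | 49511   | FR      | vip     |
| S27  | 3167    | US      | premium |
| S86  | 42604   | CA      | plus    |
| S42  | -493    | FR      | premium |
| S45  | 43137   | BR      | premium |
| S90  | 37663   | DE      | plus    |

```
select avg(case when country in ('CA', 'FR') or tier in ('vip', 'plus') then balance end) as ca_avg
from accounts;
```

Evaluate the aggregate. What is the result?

acct=S30: ✓ → 33855
acct=S72: ✓ → -272
acct=S77: ✗
acct=S15: ✓ → 49511
acct=S27: ✗
acct=S86: ✓ → 42604
acct=S42: ✓ → -493
acct=S45: ✗
acct=S90: ✓ → 37663
ca_avg = (33855 + -272 + 49511 + 42604 + -493 + 37663) / 6 = 27144.6666666667

27144.6666666667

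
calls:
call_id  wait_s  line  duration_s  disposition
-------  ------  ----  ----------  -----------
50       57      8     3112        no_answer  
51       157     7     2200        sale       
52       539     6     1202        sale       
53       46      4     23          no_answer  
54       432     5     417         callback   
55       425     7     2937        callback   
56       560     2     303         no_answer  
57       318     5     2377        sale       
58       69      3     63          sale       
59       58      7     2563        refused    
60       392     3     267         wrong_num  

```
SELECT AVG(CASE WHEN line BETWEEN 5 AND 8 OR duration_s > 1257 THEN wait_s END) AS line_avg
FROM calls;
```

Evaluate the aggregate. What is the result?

call_id=50: ✓ → 57
call_id=51: ✓ → 157
call_id=52: ✓ → 539
call_id=53: ✗
call_id=54: ✓ → 432
call_id=55: ✓ → 425
call_id=56: ✗
call_id=57: ✓ → 318
call_id=58: ✗
call_id=59: ✓ → 58
call_id=60: ✗
line_avg = (57 + 157 + 539 + 432 + 425 + 318 + 58) / 7 = 283.7142857143

283.7142857143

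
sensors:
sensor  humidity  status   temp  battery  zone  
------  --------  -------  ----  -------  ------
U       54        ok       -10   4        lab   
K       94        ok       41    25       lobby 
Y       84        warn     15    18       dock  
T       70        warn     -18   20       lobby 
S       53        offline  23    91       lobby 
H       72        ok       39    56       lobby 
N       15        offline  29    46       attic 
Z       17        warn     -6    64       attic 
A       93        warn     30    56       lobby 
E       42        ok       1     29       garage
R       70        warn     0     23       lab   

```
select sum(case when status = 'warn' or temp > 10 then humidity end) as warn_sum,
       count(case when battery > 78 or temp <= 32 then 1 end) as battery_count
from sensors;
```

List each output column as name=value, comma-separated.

[warn_sum: status = 'warn' or temp > 10]
sensor=U: ✗
sensor=K: ✓ → 94
sensor=Y: ✓ → 84
sensor=T: ✓ → 70
sensor=S: ✓ → 53
sensor=H: ✓ → 72
sensor=N: ✓ → 15
sensor=Z: ✓ → 17
sensor=A: ✓ → 93
sensor=E: ✗
sensor=R: ✓ → 70
warn_sum = 94 + 84 + 70 + 53 + 72 + 15 + 17 + 93 + 70 = 568
—
[battery_count: battery > 78 or temp <= 32]
sensor=U: ✓ → 1
sensor=K: ✗
sensor=Y: ✓ → 1
sensor=T: ✓ → 1
sensor=S: ✓ → 1
sensor=H: ✗
sensor=N: ✓ → 1
sensor=Z: ✓ → 1
sensor=A: ✓ → 1
sensor=E: ✓ → 1
sensor=R: ✓ → 1
battery_count = COUNT(1, 1, 1, 1, 1, 1, 1, 1, 1) = 9

warn_sum=568, battery_count=9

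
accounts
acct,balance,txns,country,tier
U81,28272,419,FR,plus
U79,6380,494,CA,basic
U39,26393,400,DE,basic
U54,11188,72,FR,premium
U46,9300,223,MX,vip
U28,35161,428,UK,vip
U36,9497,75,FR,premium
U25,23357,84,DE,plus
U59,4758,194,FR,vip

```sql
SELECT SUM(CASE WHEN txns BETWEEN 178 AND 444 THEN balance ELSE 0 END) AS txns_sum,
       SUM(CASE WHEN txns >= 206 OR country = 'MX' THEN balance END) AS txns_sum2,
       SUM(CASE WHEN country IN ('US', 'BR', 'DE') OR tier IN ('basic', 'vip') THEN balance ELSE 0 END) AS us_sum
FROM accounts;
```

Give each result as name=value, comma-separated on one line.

[txns_sum: txns BETWEEN 178 AND 444]
acct=U81: ✓ → 28272
acct=U79: ✗
acct=U39: ✓ → 26393
acct=U54: ✗
acct=U46: ✓ → 9300
acct=U28: ✓ → 35161
acct=U36: ✗
acct=U25: ✗
acct=U59: ✓ → 4758
txns_sum = 28272 + 26393 + 9300 + 35161 + 4758 = 103884
—
[txns_sum2: txns >= 206 OR country = 'MX']
acct=U81: ✓ → 28272
acct=U79: ✓ → 6380
acct=U39: ✓ → 26393
acct=U54: ✗
acct=U46: ✓ → 9300
acct=U28: ✓ → 35161
acct=U36: ✗
acct=U25: ✗
acct=U59: ✗
txns_sum2 = 28272 + 6380 + 26393 + 9300 + 35161 = 105506
—
[us_sum: country IN ('US', 'BR', 'DE') OR tier IN ('basic', 'vip')]
acct=U81: ✗
acct=U79: ✓ → 6380
acct=U39: ✓ → 26393
acct=U54: ✗
acct=U46: ✓ → 9300
acct=U28: ✓ → 35161
acct=U36: ✗
acct=U25: ✓ → 23357
acct=U59: ✓ → 4758
us_sum = 6380 + 26393 + 9300 + 35161 + 23357 + 4758 = 105349

txns_sum=103884, txns_sum2=105506, us_sum=105349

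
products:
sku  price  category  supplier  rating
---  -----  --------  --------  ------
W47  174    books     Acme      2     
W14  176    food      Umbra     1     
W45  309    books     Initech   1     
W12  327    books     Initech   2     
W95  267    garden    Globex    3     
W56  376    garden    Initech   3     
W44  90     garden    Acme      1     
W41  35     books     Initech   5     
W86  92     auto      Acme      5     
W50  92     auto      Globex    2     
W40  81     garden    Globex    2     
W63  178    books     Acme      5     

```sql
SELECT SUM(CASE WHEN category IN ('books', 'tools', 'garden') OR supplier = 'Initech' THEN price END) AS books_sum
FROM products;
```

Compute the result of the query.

1837

sku=W47: ✓ → 174
sku=W14: ✗
sku=W45: ✓ → 309
sku=W12: ✓ → 327
sku=W95: ✓ → 267
sku=W56: ✓ → 376
sku=W44: ✓ → 90
sku=W41: ✓ → 35
sku=W86: ✗
sku=W50: ✗
sku=W40: ✓ → 81
sku=W63: ✓ → 178
books_sum = 174 + 309 + 327 + 267 + 376 + 90 + 35 + 81 + 178 = 1837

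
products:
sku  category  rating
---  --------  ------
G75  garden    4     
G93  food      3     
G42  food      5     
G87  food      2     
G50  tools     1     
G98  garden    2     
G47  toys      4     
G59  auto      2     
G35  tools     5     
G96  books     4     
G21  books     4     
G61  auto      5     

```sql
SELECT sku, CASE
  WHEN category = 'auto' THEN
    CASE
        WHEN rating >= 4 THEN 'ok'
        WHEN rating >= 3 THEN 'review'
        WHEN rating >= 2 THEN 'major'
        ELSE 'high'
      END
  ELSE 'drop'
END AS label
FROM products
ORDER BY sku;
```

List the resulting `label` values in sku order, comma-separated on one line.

sku=G21: category='books' → outer ELSE → drop
sku=G35: category='tools' → outer ELSE → drop
sku=G42: category='food' → outer ELSE → drop
sku=G47: category='toys' → outer ELSE → drop
sku=G50: category='tools' → outer ELSE → drop
sku=G59: category='auto' → inner[rating >= 2] → major
sku=G61: category='auto' → inner[rating >= 4] → ok
sku=G75: category='garden' → outer ELSE → drop
sku=G87: category='food' → outer ELSE → drop
sku=G93: category='food' → outer ELSE → drop
sku=G96: category='books' → outer ELSE → drop
sku=G98: category='garden' → outer ELSE → drop

drop, drop, drop, drop, drop, major, ok, drop, drop, drop, drop, drop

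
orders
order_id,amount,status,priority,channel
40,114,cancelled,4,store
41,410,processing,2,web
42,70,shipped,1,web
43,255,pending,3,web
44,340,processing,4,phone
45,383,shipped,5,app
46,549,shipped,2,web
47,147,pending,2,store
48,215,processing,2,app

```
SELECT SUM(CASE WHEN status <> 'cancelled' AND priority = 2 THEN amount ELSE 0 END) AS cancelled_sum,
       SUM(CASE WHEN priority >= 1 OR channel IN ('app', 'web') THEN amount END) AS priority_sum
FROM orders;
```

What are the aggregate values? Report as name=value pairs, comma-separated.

cancelled_sum=1321, priority_sum=2483

[cancelled_sum: status <> 'cancelled' AND priority = 2]
order_id=40: ✗
order_id=41: ✓ → 410
order_id=42: ✗
order_id=43: ✗
order_id=44: ✗
order_id=45: ✗
order_id=46: ✓ → 549
order_id=47: ✓ → 147
order_id=48: ✓ → 215
cancelled_sum = 410 + 549 + 147 + 215 = 1321
—
[priority_sum: priority >= 1 OR channel IN ('app', 'web')]
order_id=40: ✓ → 114
order_id=41: ✓ → 410
order_id=42: ✓ → 70
order_id=43: ✓ → 255
order_id=44: ✓ → 340
order_id=45: ✓ → 383
order_id=46: ✓ → 549
order_id=47: ✓ → 147
order_id=48: ✓ → 215
priority_sum = 114 + 410 + 70 + 255 + 340 + 383 + 549 + 147 + 215 = 2483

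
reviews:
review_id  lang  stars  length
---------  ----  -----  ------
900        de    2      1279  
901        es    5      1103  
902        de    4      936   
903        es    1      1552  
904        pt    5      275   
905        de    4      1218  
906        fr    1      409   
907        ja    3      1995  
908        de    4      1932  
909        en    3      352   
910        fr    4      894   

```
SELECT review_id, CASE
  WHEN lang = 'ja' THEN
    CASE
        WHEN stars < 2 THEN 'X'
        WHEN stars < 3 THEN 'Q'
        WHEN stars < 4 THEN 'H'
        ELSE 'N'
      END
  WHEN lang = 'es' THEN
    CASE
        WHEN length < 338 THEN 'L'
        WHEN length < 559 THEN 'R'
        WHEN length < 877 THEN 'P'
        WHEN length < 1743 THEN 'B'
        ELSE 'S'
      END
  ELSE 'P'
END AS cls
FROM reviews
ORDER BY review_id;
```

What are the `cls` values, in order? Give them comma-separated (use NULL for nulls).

review_id=900: lang='de' → outer ELSE → P
review_id=901: lang='es' → inner[length < 1743] → B
review_id=902: lang='de' → outer ELSE → P
review_id=903: lang='es' → inner[length < 1743] → B
review_id=904: lang='pt' → outer ELSE → P
review_id=905: lang='de' → outer ELSE → P
review_id=906: lang='fr' → outer ELSE → P
review_id=907: lang='ja' → inner[stars < 4] → H
review_id=908: lang='de' → outer ELSE → P
review_id=909: lang='en' → outer ELSE → P
review_id=910: lang='fr' → outer ELSE → P

P, B, P, B, P, P, P, H, P, P, P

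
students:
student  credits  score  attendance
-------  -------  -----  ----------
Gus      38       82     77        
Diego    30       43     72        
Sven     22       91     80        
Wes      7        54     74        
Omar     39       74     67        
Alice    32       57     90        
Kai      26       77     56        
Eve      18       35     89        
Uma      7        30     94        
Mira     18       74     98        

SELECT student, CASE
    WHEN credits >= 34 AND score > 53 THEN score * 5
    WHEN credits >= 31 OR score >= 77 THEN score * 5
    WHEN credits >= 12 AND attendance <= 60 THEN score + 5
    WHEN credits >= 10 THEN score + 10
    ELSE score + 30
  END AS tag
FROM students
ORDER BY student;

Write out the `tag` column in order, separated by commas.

285, 53, 45, 410, 385, 84, 370, 455, 60, 84

student=Alice: credits >= 31 OR score >= 77 → 285
student=Diego: credits >= 10 → 53
student=Eve: credits >= 10 → 45
student=Gus: credits >= 34 AND score > 53 → 410
student=Kai: credits >= 31 OR score >= 77 → 385
student=Mira: credits >= 10 → 84
student=Omar: credits >= 34 AND score > 53 → 370
student=Sven: credits >= 31 OR score >= 77 → 455
student=Uma: ELSE → 60
student=Wes: ELSE → 84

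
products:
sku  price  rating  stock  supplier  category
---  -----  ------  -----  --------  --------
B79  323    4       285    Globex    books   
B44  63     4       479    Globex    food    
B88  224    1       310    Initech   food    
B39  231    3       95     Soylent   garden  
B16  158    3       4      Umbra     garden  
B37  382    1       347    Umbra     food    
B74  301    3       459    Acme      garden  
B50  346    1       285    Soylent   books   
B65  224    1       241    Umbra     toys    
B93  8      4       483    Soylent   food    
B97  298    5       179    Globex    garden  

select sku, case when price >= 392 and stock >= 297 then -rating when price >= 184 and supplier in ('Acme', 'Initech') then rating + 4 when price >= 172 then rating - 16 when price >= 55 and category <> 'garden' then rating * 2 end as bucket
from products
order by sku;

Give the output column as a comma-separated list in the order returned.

sku=B16: (no match → NULL) → NULL
sku=B37: price >= 172 → -15
sku=B39: price >= 172 → -13
sku=B44: price >= 55 and category <> 'garden' → 8
sku=B50: price >= 172 → -15
sku=B65: price >= 172 → -15
sku=B74: price >= 184 and supplier in ('Acme', 'Initech') → 7
sku=B79: price >= 172 → -12
sku=B88: price >= 184 and supplier in ('Acme', 'Initech') → 5
sku=B93: (no match → NULL) → NULL
sku=B97: price >= 172 → -11

NULL, -15, -13, 8, -15, -15, 7, -12, 5, NULL, -11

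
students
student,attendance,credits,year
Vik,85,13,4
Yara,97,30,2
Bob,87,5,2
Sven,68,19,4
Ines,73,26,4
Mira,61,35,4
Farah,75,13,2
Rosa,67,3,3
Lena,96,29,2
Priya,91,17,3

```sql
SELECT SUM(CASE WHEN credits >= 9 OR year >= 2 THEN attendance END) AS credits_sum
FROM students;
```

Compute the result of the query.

800

student=Vik: ✓ → 85
student=Yara: ✓ → 97
student=Bob: ✓ → 87
student=Sven: ✓ → 68
student=Ines: ✓ → 73
student=Mira: ✓ → 61
student=Farah: ✓ → 75
student=Rosa: ✓ → 67
student=Lena: ✓ → 96
student=Priya: ✓ → 91
credits_sum = 85 + 97 + 87 + 68 + 73 + 61 + 75 + 67 + 96 + 91 = 800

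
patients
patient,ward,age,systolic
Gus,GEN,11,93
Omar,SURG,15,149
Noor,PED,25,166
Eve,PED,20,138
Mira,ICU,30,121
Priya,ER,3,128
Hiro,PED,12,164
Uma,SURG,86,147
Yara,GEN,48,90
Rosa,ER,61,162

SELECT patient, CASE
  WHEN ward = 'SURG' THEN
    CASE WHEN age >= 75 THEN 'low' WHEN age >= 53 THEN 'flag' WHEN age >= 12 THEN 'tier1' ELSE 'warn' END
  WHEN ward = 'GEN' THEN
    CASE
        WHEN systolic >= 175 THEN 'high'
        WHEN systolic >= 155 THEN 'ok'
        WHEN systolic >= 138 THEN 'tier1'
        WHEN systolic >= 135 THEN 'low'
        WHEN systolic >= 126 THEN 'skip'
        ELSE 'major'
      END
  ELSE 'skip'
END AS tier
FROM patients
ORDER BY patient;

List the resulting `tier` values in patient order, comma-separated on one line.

patient=Eve: ward='PED' → outer ELSE → skip
patient=Gus: ward='GEN' → inner[ELSE] → major
patient=Hiro: ward='PED' → outer ELSE → skip
patient=Mira: ward='ICU' → outer ELSE → skip
patient=Noor: ward='PED' → outer ELSE → skip
patient=Omar: ward='SURG' → inner[age >= 12] → tier1
patient=Priya: ward='ER' → outer ELSE → skip
patient=Rosa: ward='ER' → outer ELSE → skip
patient=Uma: ward='SURG' → inner[age >= 75] → low
patient=Yara: ward='GEN' → inner[ELSE] → major

skip, major, skip, skip, skip, tier1, skip, skip, low, major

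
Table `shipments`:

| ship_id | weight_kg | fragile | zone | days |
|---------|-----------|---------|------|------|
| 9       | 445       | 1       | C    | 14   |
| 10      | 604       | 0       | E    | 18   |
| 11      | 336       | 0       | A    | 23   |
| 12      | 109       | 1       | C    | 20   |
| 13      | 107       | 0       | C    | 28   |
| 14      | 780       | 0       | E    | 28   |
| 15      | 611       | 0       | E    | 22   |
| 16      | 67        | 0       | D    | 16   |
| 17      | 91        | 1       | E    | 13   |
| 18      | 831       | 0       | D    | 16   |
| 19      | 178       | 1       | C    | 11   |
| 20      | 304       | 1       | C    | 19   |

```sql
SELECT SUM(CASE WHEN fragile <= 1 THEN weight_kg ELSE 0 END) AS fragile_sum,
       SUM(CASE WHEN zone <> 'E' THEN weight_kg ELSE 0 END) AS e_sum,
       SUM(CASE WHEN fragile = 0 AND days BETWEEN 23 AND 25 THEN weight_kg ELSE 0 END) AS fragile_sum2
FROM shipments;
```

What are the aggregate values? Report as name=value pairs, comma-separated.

[fragile_sum: fragile <= 1]
ship_id=9: ✓ → 445
ship_id=10: ✓ → 604
ship_id=11: ✓ → 336
ship_id=12: ✓ → 109
ship_id=13: ✓ → 107
ship_id=14: ✓ → 780
ship_id=15: ✓ → 611
ship_id=16: ✓ → 67
ship_id=17: ✓ → 91
ship_id=18: ✓ → 831
ship_id=19: ✓ → 178
ship_id=20: ✓ → 304
fragile_sum = 445 + 604 + 336 + 109 + 107 + 780 + 611 + 67 + 91 + 831 + 178 + 304 = 4463
—
[e_sum: zone <> 'E']
ship_id=9: ✓ → 445
ship_id=10: ✗
ship_id=11: ✓ → 336
ship_id=12: ✓ → 109
ship_id=13: ✓ → 107
ship_id=14: ✗
ship_id=15: ✗
ship_id=16: ✓ → 67
ship_id=17: ✗
ship_id=18: ✓ → 831
ship_id=19: ✓ → 178
ship_id=20: ✓ → 304
e_sum = 445 + 336 + 109 + 107 + 67 + 831 + 178 + 304 = 2377
—
[fragile_sum2: fragile = 0 AND days BETWEEN 23 AND 25]
ship_id=9: ✗
ship_id=10: ✗
ship_id=11: ✓ → 336
ship_id=12: ✗
ship_id=13: ✗
ship_id=14: ✗
ship_id=15: ✗
ship_id=16: ✗
ship_id=17: ✗
ship_id=18: ✗
ship_id=19: ✗
ship_id=20: ✗
fragile_sum2 = 336

fragile_sum=4463, e_sum=2377, fragile_sum2=336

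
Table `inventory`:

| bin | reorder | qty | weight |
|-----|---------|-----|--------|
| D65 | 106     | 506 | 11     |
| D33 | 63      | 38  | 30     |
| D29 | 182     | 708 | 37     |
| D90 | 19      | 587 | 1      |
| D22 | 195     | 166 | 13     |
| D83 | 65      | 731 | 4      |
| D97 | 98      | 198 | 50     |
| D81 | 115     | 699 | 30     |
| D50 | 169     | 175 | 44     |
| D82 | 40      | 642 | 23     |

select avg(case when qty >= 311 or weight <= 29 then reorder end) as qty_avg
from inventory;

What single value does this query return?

bin=D65: ✓ → 106
bin=D33: ✗
bin=D29: ✓ → 182
bin=D90: ✓ → 19
bin=D22: ✓ → 195
bin=D83: ✓ → 65
bin=D97: ✗
bin=D81: ✓ → 115
bin=D50: ✗
bin=D82: ✓ → 40
qty_avg = (106 + 182 + 19 + 195 + 65 + 115 + 40) / 7 = 103.1428571429

103.1428571429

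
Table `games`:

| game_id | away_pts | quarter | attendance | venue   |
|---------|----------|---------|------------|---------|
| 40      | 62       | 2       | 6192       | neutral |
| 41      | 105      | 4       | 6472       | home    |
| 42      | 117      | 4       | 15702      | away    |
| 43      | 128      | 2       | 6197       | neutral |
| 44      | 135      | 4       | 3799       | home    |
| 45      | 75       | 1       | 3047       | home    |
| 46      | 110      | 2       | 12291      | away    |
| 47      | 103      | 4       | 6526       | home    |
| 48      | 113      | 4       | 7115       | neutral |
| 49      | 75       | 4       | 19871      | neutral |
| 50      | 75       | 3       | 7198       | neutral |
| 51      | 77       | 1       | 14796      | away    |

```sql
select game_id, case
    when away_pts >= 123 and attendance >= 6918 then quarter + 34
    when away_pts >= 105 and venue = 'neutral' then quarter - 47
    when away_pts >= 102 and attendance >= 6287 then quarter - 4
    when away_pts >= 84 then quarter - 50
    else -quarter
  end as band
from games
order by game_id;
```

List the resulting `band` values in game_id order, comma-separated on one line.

game_id=40: ELSE → -2
game_id=41: away_pts >= 102 and attendance >= 6287 → 0
game_id=42: away_pts >= 102 and attendance >= 6287 → 0
game_id=43: away_pts >= 105 and venue = 'neutral' → -45
game_id=44: away_pts >= 84 → -46
game_id=45: ELSE → -1
game_id=46: away_pts >= 102 and attendance >= 6287 → -2
game_id=47: away_pts >= 102 and attendance >= 6287 → 0
game_id=48: away_pts >= 105 and venue = 'neutral' → -43
game_id=49: ELSE → -4
game_id=50: ELSE → -3
game_id=51: ELSE → -1

-2, 0, 0, -45, -46, -1, -2, 0, -43, -4, -3, -1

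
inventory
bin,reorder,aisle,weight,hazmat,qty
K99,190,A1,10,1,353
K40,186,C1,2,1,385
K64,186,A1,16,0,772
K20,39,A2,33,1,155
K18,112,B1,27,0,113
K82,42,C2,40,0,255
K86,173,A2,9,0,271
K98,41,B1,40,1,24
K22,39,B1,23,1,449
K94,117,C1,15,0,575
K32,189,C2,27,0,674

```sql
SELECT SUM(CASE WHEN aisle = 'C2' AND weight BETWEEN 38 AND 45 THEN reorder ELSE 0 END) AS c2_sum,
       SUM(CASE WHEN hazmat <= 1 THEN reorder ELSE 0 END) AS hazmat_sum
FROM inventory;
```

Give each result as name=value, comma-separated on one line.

[c2_sum: aisle = 'C2' AND weight BETWEEN 38 AND 45]
bin=K99: ✗
bin=K40: ✗
bin=K64: ✗
bin=K20: ✗
bin=K18: ✗
bin=K82: ✓ → 42
bin=K86: ✗
bin=K98: ✗
bin=K22: ✗
bin=K94: ✗
bin=K32: ✗
c2_sum = 42
—
[hazmat_sum: hazmat <= 1]
bin=K99: ✓ → 190
bin=K40: ✓ → 186
bin=K64: ✓ → 186
bin=K20: ✓ → 39
bin=K18: ✓ → 112
bin=K82: ✓ → 42
bin=K86: ✓ → 173
bin=K98: ✓ → 41
bin=K22: ✓ → 39
bin=K94: ✓ → 117
bin=K32: ✓ → 189
hazmat_sum = 190 + 186 + 186 + 39 + 112 + 42 + 173 + 41 + 39 + 117 + 189 = 1314

c2_sum=42, hazmat_sum=1314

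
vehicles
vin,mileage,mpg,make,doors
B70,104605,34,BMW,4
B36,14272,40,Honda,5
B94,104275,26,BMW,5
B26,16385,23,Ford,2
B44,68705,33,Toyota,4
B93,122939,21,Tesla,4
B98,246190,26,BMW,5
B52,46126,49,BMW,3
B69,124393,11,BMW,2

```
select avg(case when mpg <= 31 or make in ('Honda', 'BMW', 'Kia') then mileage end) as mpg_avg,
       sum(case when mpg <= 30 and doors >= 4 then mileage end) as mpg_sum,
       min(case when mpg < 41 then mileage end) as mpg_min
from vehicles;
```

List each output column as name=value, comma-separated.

mpg_avg=97398.125, mpg_sum=473404, mpg_min=14272

[mpg_avg: mpg <= 31 or make in ('Honda', 'BMW', 'Kia')]
vin=B70: ✓ → 104605
vin=B36: ✓ → 14272
vin=B94: ✓ → 104275
vin=B26: ✓ → 16385
vin=B44: ✗
vin=B93: ✓ → 122939
vin=B98: ✓ → 246190
vin=B52: ✓ → 46126
vin=B69: ✓ → 124393
mpg_avg = (104605 + 14272 + 104275 + 16385 + 122939 + 246190 + 46126 + 124393) / 8 = 97398.125
—
[mpg_sum: mpg <= 30 and doors >= 4]
vin=B70: ✗
vin=B36: ✗
vin=B94: ✓ → 104275
vin=B26: ✗
vin=B44: ✗
vin=B93: ✓ → 122939
vin=B98: ✓ → 246190
vin=B52: ✗
vin=B69: ✗
mpg_sum = 104275 + 122939 + 246190 = 473404
—
[mpg_min: mpg < 41]
vin=B70: ✓ → 104605
vin=B36: ✓ → 14272
vin=B94: ✓ → 104275
vin=B26: ✓ → 16385
vin=B44: ✓ → 68705
vin=B93: ✓ → 122939
vin=B98: ✓ → 246190
vin=B52: ✗
vin=B69: ✓ → 124393
mpg_min = MIN(104605, 14272, 104275, 16385, 68705, 122939, 246190, 124393) = 14272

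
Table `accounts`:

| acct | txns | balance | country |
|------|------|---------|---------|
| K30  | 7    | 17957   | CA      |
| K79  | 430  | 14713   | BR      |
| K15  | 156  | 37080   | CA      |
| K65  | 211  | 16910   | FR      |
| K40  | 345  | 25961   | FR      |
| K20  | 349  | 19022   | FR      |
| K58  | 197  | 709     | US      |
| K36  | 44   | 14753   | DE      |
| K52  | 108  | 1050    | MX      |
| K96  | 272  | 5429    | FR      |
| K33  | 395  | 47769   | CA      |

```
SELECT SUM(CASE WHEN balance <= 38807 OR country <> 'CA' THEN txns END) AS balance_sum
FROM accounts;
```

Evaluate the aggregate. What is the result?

acct=K30: ✓ → 7
acct=K79: ✓ → 430
acct=K15: ✓ → 156
acct=K65: ✓ → 211
acct=K40: ✓ → 345
acct=K20: ✓ → 349
acct=K58: ✓ → 197
acct=K36: ✓ → 44
acct=K52: ✓ → 108
acct=K96: ✓ → 272
acct=K33: ✗
balance_sum = 7 + 430 + 156 + 211 + 345 + 349 + 197 + 44 + 108 + 272 = 2119

2119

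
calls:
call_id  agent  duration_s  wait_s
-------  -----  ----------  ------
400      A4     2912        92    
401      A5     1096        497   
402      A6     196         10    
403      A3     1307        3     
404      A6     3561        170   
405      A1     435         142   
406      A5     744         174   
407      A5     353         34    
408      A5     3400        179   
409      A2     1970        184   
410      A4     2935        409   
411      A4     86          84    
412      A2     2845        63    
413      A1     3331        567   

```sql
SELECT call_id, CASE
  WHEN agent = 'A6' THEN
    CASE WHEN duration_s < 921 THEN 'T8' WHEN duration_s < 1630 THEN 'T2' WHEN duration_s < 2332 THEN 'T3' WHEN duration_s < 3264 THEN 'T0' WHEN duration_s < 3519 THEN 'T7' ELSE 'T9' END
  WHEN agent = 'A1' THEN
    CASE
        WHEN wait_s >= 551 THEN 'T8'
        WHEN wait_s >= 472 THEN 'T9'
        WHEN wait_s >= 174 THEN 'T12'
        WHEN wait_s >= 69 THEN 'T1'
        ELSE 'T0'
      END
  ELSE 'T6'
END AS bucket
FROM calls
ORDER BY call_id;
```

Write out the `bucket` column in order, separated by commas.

call_id=400: agent='A4' → outer ELSE → T6
call_id=401: agent='A5' → outer ELSE → T6
call_id=402: agent='A6' → inner[duration_s < 921] → T8
call_id=403: agent='A3' → outer ELSE → T6
call_id=404: agent='A6' → inner[ELSE] → T9
call_id=405: agent='A1' → inner[wait_s >= 69] → T1
call_id=406: agent='A5' → outer ELSE → T6
call_id=407: agent='A5' → outer ELSE → T6
call_id=408: agent='A5' → outer ELSE → T6
call_id=409: agent='A2' → outer ELSE → T6
call_id=410: agent='A4' → outer ELSE → T6
call_id=411: agent='A4' → outer ELSE → T6
call_id=412: agent='A2' → outer ELSE → T6
call_id=413: agent='A1' → inner[wait_s >= 551] → T8

T6, T6, T8, T6, T9, T1, T6, T6, T6, T6, T6, T6, T6, T8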